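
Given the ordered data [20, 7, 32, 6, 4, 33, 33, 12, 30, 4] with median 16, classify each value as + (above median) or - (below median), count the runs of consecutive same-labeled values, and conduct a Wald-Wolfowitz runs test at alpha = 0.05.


Step 1: Compute median = 16; label A = above, B = below.
Labels in order: ABABBAABAB  (n_A = 5, n_B = 5)
Step 2: Count runs R = 8.
Step 3: Under H0 (random ordering), E[R] = 2*n_A*n_B/(n_A+n_B) + 1 = 2*5*5/10 + 1 = 6.0000.
        Var[R] = 2*n_A*n_B*(2*n_A*n_B - n_A - n_B) / ((n_A+n_B)^2 * (n_A+n_B-1)) = 2000/900 = 2.2222.
        SD[R] = 1.4907.
Step 4: Continuity-corrected z = (R - 0.5 - E[R]) / SD[R] = (8 - 0.5 - 6.0000) / 1.4907 = 1.0062.
Step 5: Two-sided p-value via normal approximation = 2*(1 - Phi(|z|)) = 0.314305.
Step 6: alpha = 0.05. fail to reject H0.

R = 8, z = 1.0062, p = 0.314305, fail to reject H0.


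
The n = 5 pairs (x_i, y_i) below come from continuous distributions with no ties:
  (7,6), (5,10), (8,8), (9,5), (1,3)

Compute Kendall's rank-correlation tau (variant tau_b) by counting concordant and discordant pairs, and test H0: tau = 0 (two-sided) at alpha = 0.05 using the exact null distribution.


Step 1: Enumerate the 10 unordered pairs (i,j) with i<j and classify each by sign(x_j-x_i) * sign(y_j-y_i).
  (1,2):dx=-2,dy=+4->D; (1,3):dx=+1,dy=+2->C; (1,4):dx=+2,dy=-1->D; (1,5):dx=-6,dy=-3->C
  (2,3):dx=+3,dy=-2->D; (2,4):dx=+4,dy=-5->D; (2,5):dx=-4,dy=-7->C; (3,4):dx=+1,dy=-3->D
  (3,5):dx=-7,dy=-5->C; (4,5):dx=-8,dy=-2->C
Step 2: C = 5, D = 5, total pairs = 10.
Step 3: tau = (C - D)/(n(n-1)/2) = (5 - 5)/10 = 0.000000.
Step 4: Exact two-sided p-value (enumerate n! = 120 permutations of y under H0): p = 1.000000.
Step 5: alpha = 0.05. fail to reject H0.

tau_b = 0.0000 (C=5, D=5), p = 1.000000, fail to reject H0.


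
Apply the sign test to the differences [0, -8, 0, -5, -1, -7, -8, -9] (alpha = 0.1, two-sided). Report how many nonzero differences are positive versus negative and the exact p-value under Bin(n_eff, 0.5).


Step 1: Discard zero differences. Original n = 8; n_eff = number of nonzero differences = 6.
Nonzero differences (with sign): -8, -5, -1, -7, -8, -9
Step 2: Count signs: positive = 0, negative = 6.
Step 3: Under H0: P(positive) = 0.5, so the number of positives S ~ Bin(6, 0.5).
Step 4: Two-sided exact p-value = sum of Bin(6,0.5) probabilities at or below the observed probability = 0.031250.
Step 5: alpha = 0.1. reject H0.

n_eff = 6, pos = 0, neg = 6, p = 0.031250, reject H0.


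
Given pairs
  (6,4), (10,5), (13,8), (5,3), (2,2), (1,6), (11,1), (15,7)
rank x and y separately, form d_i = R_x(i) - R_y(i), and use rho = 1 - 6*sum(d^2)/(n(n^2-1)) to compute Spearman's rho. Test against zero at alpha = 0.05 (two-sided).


Step 1: Rank x and y separately (midranks; no ties here).
rank(x): 6->4, 10->5, 13->7, 5->3, 2->2, 1->1, 11->6, 15->8
rank(y): 4->4, 5->5, 8->8, 3->3, 2->2, 6->6, 1->1, 7->7
Step 2: d_i = R_x(i) - R_y(i); compute d_i^2.
  (4-4)^2=0, (5-5)^2=0, (7-8)^2=1, (3-3)^2=0, (2-2)^2=0, (1-6)^2=25, (6-1)^2=25, (8-7)^2=1
sum(d^2) = 52.
Step 3: rho = 1 - 6*52 / (8*(8^2 - 1)) = 1 - 312/504 = 0.380952.
Step 4: Under H0, t = rho * sqrt((n-2)/(1-rho^2)) = 1.0092 ~ t(6).
Step 5: Two-sided p-value from the t-distribution with 6 df = 0.351813.
Step 6: alpha = 0.05. fail to reject H0.

rho = 0.3810, p = 0.351813, fail to reject H0 at alpha = 0.05.


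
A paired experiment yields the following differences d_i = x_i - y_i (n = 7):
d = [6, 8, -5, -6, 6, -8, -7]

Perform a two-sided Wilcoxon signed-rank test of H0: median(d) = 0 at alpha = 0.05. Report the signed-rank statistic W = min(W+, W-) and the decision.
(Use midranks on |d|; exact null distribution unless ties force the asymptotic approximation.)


Step 1: Drop any zero differences (none here) and take |d_i|.
|d| = [6, 8, 5, 6, 6, 8, 7]
Step 2: Midrank |d_i| (ties get averaged ranks).
ranks: |6|->3, |8|->6.5, |5|->1, |6|->3, |6|->3, |8|->6.5, |7|->5
Step 3: Attach original signs; sum ranks with positive sign and with negative sign.
W+ = 3 + 6.5 + 3 = 12.5
W- = 1 + 3 + 6.5 + 5 = 15.5
(Check: W+ + W- = 28 should equal n(n+1)/2 = 28.)
Step 4: Test statistic W = min(W+, W-) = 12.5.
Step 5: Ties in |d|, so use the tie-corrected normal approximation.
        E[W] = n(n+1)/4 = 7*8/4 = 14.
        Tie groups: |d|=6 (t=3), |d|=8 (t=2); sum(t^3 - t) = 30.
        Var[W] = n(n+1)(2n+1)/24 - sum(t^3-t)/48 = 840/24 - 30/48 = 34.375.
        z = (W - E[W]) / sqrt(Var[W]) = (12.5 - 14) / 5.8630 = -0.2558.
        Two-sided p = 2*Phi(z) = 0.798074.
Step 6: alpha = 0.05. fail to reject H0.

W+ = 12.5, W- = 15.5, W = min = 12.5, p = 0.798074, fail to reject H0.


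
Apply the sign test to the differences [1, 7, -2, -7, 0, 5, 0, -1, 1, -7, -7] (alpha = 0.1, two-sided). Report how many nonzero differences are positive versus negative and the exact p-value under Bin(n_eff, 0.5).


Step 1: Discard zero differences. Original n = 11; n_eff = number of nonzero differences = 9.
Nonzero differences (with sign): +1, +7, -2, -7, +5, -1, +1, -7, -7
Step 2: Count signs: positive = 4, negative = 5.
Step 3: Under H0: P(positive) = 0.5, so the number of positives S ~ Bin(9, 0.5).
Step 4: Two-sided exact p-value = sum of Bin(9,0.5) probabilities at or below the observed probability = 1.000000.
Step 5: alpha = 0.1. fail to reject H0.

n_eff = 9, pos = 4, neg = 5, p = 1.000000, fail to reject H0.


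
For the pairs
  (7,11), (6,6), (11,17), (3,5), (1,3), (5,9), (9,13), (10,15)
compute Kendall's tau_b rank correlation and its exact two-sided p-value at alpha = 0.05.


Step 1: Enumerate the 28 unordered pairs (i,j) with i<j and classify each by sign(x_j-x_i) * sign(y_j-y_i).
  (1,2):dx=-1,dy=-5->C; (1,3):dx=+4,dy=+6->C; (1,4):dx=-4,dy=-6->C; (1,5):dx=-6,dy=-8->C
  (1,6):dx=-2,dy=-2->C; (1,7):dx=+2,dy=+2->C; (1,8):dx=+3,dy=+4->C; (2,3):dx=+5,dy=+11->C
  (2,4):dx=-3,dy=-1->C; (2,5):dx=-5,dy=-3->C; (2,6):dx=-1,dy=+3->D; (2,7):dx=+3,dy=+7->C
  (2,8):dx=+4,dy=+9->C; (3,4):dx=-8,dy=-12->C; (3,5):dx=-10,dy=-14->C; (3,6):dx=-6,dy=-8->C
  (3,7):dx=-2,dy=-4->C; (3,8):dx=-1,dy=-2->C; (4,5):dx=-2,dy=-2->C; (4,6):dx=+2,dy=+4->C
  (4,7):dx=+6,dy=+8->C; (4,8):dx=+7,dy=+10->C; (5,6):dx=+4,dy=+6->C; (5,7):dx=+8,dy=+10->C
  (5,8):dx=+9,dy=+12->C; (6,7):dx=+4,dy=+4->C; (6,8):dx=+5,dy=+6->C; (7,8):dx=+1,dy=+2->C
Step 2: C = 27, D = 1, total pairs = 28.
Step 3: tau = (C - D)/(n(n-1)/2) = (27 - 1)/28 = 0.928571.
Step 4: Exact two-sided p-value (enumerate n! = 40320 permutations of y under H0): p = 0.000397.
Step 5: alpha = 0.05. reject H0.

tau_b = 0.9286 (C=27, D=1), p = 0.000397, reject H0.


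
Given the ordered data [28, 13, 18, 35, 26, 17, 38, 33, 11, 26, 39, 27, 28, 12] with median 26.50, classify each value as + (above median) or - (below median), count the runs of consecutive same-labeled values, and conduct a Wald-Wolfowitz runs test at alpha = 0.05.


Step 1: Compute median = 26.50; label A = above, B = below.
Labels in order: ABBABBAABBAAAB  (n_A = 7, n_B = 7)
Step 2: Count runs R = 8.
Step 3: Under H0 (random ordering), E[R] = 2*n_A*n_B/(n_A+n_B) + 1 = 2*7*7/14 + 1 = 8.0000.
        Var[R] = 2*n_A*n_B*(2*n_A*n_B - n_A - n_B) / ((n_A+n_B)^2 * (n_A+n_B-1)) = 8232/2548 = 3.2308.
        SD[R] = 1.7974.
Step 4: R = E[R], so z = 0 with no continuity correction.
Step 5: Two-sided p-value via normal approximation = 2*(1 - Phi(|z|)) = 1.000000.
Step 6: alpha = 0.05. fail to reject H0.

R = 8, z = 0.0000, p = 1.000000, fail to reject H0.


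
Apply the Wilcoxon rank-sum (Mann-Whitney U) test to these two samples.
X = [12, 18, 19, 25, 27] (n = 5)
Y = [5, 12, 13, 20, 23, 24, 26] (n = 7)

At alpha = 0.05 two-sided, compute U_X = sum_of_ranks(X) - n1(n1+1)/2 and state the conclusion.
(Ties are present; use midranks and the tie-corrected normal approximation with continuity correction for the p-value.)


Step 1: Combine and sort all 12 observations; assign midranks.
sorted (value, group): (5,Y), (12,X), (12,Y), (13,Y), (18,X), (19,X), (20,Y), (23,Y), (24,Y), (25,X), (26,Y), (27,X)
ranks: 5->1, 12->2.5, 12->2.5, 13->4, 18->5, 19->6, 20->7, 23->8, 24->9, 25->10, 26->11, 27->12
Step 2: Rank sum for X: R1 = 2.5 + 5 + 6 + 10 + 12 = 35.5.
Step 3: U_X = R1 - n1(n1+1)/2 = 35.5 - 5*6/2 = 35.5 - 15 = 20.5.
       U_Y = n1*n2 - U_X = 35 - 20.5 = 14.5.
Step 4: Ties are present, so use the tie-corrected normal approximation (with continuity correction) for the p-value.
Step 5: p-value = 0.684221; compare to alpha = 0.05. fail to reject H0.

U_X = 20.5, p = 0.684221, fail to reject H0 at alpha = 0.05.


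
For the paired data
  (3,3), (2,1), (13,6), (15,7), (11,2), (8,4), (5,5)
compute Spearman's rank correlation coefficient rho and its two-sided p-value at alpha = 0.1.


Step 1: Rank x and y separately (midranks; no ties here).
rank(x): 3->2, 2->1, 13->6, 15->7, 11->5, 8->4, 5->3
rank(y): 3->3, 1->1, 6->6, 7->7, 2->2, 4->4, 5->5
Step 2: d_i = R_x(i) - R_y(i); compute d_i^2.
  (2-3)^2=1, (1-1)^2=0, (6-6)^2=0, (7-7)^2=0, (5-2)^2=9, (4-4)^2=0, (3-5)^2=4
sum(d^2) = 14.
Step 3: rho = 1 - 6*14 / (7*(7^2 - 1)) = 1 - 84/336 = 0.750000.
Step 4: Under H0, t = rho * sqrt((n-2)/(1-rho^2)) = 2.5355 ~ t(5).
Step 5: Two-sided p-value from the t-distribution with 5 df = 0.052181.
Step 6: alpha = 0.1. reject H0.

rho = 0.7500, p = 0.052181, reject H0 at alpha = 0.1.


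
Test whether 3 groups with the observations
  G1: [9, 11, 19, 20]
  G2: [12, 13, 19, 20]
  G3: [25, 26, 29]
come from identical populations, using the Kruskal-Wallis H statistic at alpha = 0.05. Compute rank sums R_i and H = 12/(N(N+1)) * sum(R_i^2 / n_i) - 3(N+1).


Step 1: Combine all N = 11 observations and assign midranks.
sorted (value, group, rank): (9,G1,1), (11,G1,2), (12,G2,3), (13,G2,4), (19,G1,5.5), (19,G2,5.5), (20,G1,7.5), (20,G2,7.5), (25,G3,9), (26,G3,10), (29,G3,11)
Step 2: Sum ranks within each group.
R_1 = 16 (n_1 = 4)
R_2 = 20 (n_2 = 4)
R_3 = 30 (n_3 = 3)
Step 3: H = 12/(N(N+1)) * sum(R_i^2/n_i) - 3(N+1)
     = 12/(11*12) * (16^2/4 + 20^2/4 + 30^2/3) - 3*12
     = 0.090909 * 464 - 36
     = 6.181818.
Step 4: Ties present; correction factor C = 1 - 12/(11^3 - 11) = 0.990909. Corrected H = 6.181818 / 0.990909 = 6.238532.
Step 5: Under H0, H ~ chi^2(2); p-value = 0.044190.
Step 6: alpha = 0.05. reject H0.

H = 6.2385, df = 2, p = 0.044190, reject H0.


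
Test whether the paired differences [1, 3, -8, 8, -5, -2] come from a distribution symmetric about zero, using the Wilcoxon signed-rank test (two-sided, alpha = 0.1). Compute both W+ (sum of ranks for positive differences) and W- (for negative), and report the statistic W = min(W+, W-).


Step 1: Drop any zero differences (none here) and take |d_i|.
|d| = [1, 3, 8, 8, 5, 2]
Step 2: Midrank |d_i| (ties get averaged ranks).
ranks: |1|->1, |3|->3, |8|->5.5, |8|->5.5, |5|->4, |2|->2
Step 3: Attach original signs; sum ranks with positive sign and with negative sign.
W+ = 1 + 3 + 5.5 = 9.5
W- = 5.5 + 4 + 2 = 11.5
(Check: W+ + W- = 21 should equal n(n+1)/2 = 21.)
Step 4: Test statistic W = min(W+, W-) = 9.5.
Step 5: Ties in |d|, so use the tie-corrected normal approximation.
        E[W] = n(n+1)/4 = 6*7/4 = 10.5.
        Tie groups: |d|=8 (t=2); sum(t^3 - t) = 6.
        Var[W] = n(n+1)(2n+1)/24 - sum(t^3-t)/48 = 546/24 - 6/48 = 22.625.
        z = (W - E[W]) / sqrt(Var[W]) = (9.5 - 10.5) / 4.7566 = -0.2102.
        Two-sided p = 2*Phi(z) = 0.833484.
Step 6: alpha = 0.1. fail to reject H0.

W+ = 9.5, W- = 11.5, W = min = 9.5, p = 0.833484, fail to reject H0.


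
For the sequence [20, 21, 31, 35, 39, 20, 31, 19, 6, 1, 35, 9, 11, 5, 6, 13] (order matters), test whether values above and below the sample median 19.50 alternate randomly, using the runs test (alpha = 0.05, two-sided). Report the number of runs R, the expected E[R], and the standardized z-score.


Step 1: Compute median = 19.50; label A = above, B = below.
Labels in order: AAAAAAABBBABBBBB  (n_A = 8, n_B = 8)
Step 2: Count runs R = 4.
Step 3: Under H0 (random ordering), E[R] = 2*n_A*n_B/(n_A+n_B) + 1 = 2*8*8/16 + 1 = 9.0000.
        Var[R] = 2*n_A*n_B*(2*n_A*n_B - n_A - n_B) / ((n_A+n_B)^2 * (n_A+n_B-1)) = 14336/3840 = 3.7333.
        SD[R] = 1.9322.
Step 4: Continuity-corrected z = (R + 0.5 - E[R]) / SD[R] = (4 + 0.5 - 9.0000) / 1.9322 = -2.3290.
Step 5: Two-sided p-value via normal approximation = 2*(1 - Phi(|z|)) = 0.019861.
Step 6: alpha = 0.05. reject H0.

R = 4, z = -2.3290, p = 0.019861, reject H0.


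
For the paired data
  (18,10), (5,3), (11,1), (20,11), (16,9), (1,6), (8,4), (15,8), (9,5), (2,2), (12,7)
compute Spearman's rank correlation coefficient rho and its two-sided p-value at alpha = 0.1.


Step 1: Rank x and y separately (midranks; no ties here).
rank(x): 18->10, 5->3, 11->6, 20->11, 16->9, 1->1, 8->4, 15->8, 9->5, 2->2, 12->7
rank(y): 10->10, 3->3, 1->1, 11->11, 9->9, 6->6, 4->4, 8->8, 5->5, 2->2, 7->7
Step 2: d_i = R_x(i) - R_y(i); compute d_i^2.
  (10-10)^2=0, (3-3)^2=0, (6-1)^2=25, (11-11)^2=0, (9-9)^2=0, (1-6)^2=25, (4-4)^2=0, (8-8)^2=0, (5-5)^2=0, (2-2)^2=0, (7-7)^2=0
sum(d^2) = 50.
Step 3: rho = 1 - 6*50 / (11*(11^2 - 1)) = 1 - 300/1320 = 0.772727.
Step 4: Under H0, t = rho * sqrt((n-2)/(1-rho^2)) = 3.6522 ~ t(9).
Step 5: Two-sided p-value from the t-distribution with 9 df = 0.005299.
Step 6: alpha = 0.1. reject H0.

rho = 0.7727, p = 0.005299, reject H0 at alpha = 0.1.


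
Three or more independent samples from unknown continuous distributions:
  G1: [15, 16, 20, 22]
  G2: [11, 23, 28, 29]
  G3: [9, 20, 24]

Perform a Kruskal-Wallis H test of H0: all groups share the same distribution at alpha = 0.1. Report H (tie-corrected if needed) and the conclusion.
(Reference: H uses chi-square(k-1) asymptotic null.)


Step 1: Combine all N = 11 observations and assign midranks.
sorted (value, group, rank): (9,G3,1), (11,G2,2), (15,G1,3), (16,G1,4), (20,G1,5.5), (20,G3,5.5), (22,G1,7), (23,G2,8), (24,G3,9), (28,G2,10), (29,G2,11)
Step 2: Sum ranks within each group.
R_1 = 19.5 (n_1 = 4)
R_2 = 31 (n_2 = 4)
R_3 = 15.5 (n_3 = 3)
Step 3: H = 12/(N(N+1)) * sum(R_i^2/n_i) - 3(N+1)
     = 12/(11*12) * (19.5^2/4 + 31^2/4 + 15.5^2/3) - 3*12
     = 0.090909 * 415.396 - 36
     = 1.763258.
Step 4: Ties present; correction factor C = 1 - 6/(11^3 - 11) = 0.995455. Corrected H = 1.763258 / 0.995455 = 1.771309.
Step 5: Under H0, H ~ chi^2(2); p-value = 0.412444.
Step 6: alpha = 0.1. fail to reject H0.

H = 1.7713, df = 2, p = 0.412444, fail to reject H0.


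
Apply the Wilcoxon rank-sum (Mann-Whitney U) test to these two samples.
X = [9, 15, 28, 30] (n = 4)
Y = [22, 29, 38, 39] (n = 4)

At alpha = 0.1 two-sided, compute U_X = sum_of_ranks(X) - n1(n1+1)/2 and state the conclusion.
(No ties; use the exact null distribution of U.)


Step 1: Combine and sort all 8 observations; assign midranks.
sorted (value, group): (9,X), (15,X), (22,Y), (28,X), (29,Y), (30,X), (38,Y), (39,Y)
ranks: 9->1, 15->2, 22->3, 28->4, 29->5, 30->6, 38->7, 39->8
Step 2: Rank sum for X: R1 = 1 + 2 + 4 + 6 = 13.
Step 3: U_X = R1 - n1(n1+1)/2 = 13 - 4*5/2 = 13 - 10 = 3.
       U_Y = n1*n2 - U_X = 16 - 3 = 13.
Step 4: No ties, so the exact null distribution of U (based on enumerating the C(8,4) = 70 equally likely rank assignments) gives the two-sided p-value.
Step 5: p-value = 0.200000; compare to alpha = 0.1. fail to reject H0.

U_X = 3, p = 0.200000, fail to reject H0 at alpha = 0.1.


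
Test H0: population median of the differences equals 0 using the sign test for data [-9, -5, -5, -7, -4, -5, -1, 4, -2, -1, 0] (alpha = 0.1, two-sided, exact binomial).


Step 1: Discard zero differences. Original n = 11; n_eff = number of nonzero differences = 10.
Nonzero differences (with sign): -9, -5, -5, -7, -4, -5, -1, +4, -2, -1
Step 2: Count signs: positive = 1, negative = 9.
Step 3: Under H0: P(positive) = 0.5, so the number of positives S ~ Bin(10, 0.5).
Step 4: Two-sided exact p-value = sum of Bin(10,0.5) probabilities at or below the observed probability = 0.021484.
Step 5: alpha = 0.1. reject H0.

n_eff = 10, pos = 1, neg = 9, p = 0.021484, reject H0.


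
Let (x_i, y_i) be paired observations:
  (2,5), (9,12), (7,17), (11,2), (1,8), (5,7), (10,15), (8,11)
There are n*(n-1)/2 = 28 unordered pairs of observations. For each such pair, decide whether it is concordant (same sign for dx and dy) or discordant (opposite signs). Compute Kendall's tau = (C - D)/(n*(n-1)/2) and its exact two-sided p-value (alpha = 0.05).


Step 1: Enumerate the 28 unordered pairs (i,j) with i<j and classify each by sign(x_j-x_i) * sign(y_j-y_i).
  (1,2):dx=+7,dy=+7->C; (1,3):dx=+5,dy=+12->C; (1,4):dx=+9,dy=-3->D; (1,5):dx=-1,dy=+3->D
  (1,6):dx=+3,dy=+2->C; (1,7):dx=+8,dy=+10->C; (1,8):dx=+6,dy=+6->C; (2,3):dx=-2,dy=+5->D
  (2,4):dx=+2,dy=-10->D; (2,5):dx=-8,dy=-4->C; (2,6):dx=-4,dy=-5->C; (2,7):dx=+1,dy=+3->C
  (2,8):dx=-1,dy=-1->C; (3,4):dx=+4,dy=-15->D; (3,5):dx=-6,dy=-9->C; (3,6):dx=-2,dy=-10->C
  (3,7):dx=+3,dy=-2->D; (3,8):dx=+1,dy=-6->D; (4,5):dx=-10,dy=+6->D; (4,6):dx=-6,dy=+5->D
  (4,7):dx=-1,dy=+13->D; (4,8):dx=-3,dy=+9->D; (5,6):dx=+4,dy=-1->D; (5,7):dx=+9,dy=+7->C
  (5,8):dx=+7,dy=+3->C; (6,7):dx=+5,dy=+8->C; (6,8):dx=+3,dy=+4->C; (7,8):dx=-2,dy=-4->C
Step 2: C = 16, D = 12, total pairs = 28.
Step 3: tau = (C - D)/(n(n-1)/2) = (16 - 12)/28 = 0.142857.
Step 4: Exact two-sided p-value (enumerate n! = 40320 permutations of y under H0): p = 0.719544.
Step 5: alpha = 0.05. fail to reject H0.

tau_b = 0.1429 (C=16, D=12), p = 0.719544, fail to reject H0.


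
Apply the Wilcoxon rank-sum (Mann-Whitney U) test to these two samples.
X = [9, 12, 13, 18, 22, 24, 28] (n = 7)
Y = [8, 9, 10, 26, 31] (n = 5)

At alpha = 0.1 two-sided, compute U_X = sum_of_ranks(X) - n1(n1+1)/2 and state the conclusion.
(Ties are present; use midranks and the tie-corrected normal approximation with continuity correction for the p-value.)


Step 1: Combine and sort all 12 observations; assign midranks.
sorted (value, group): (8,Y), (9,X), (9,Y), (10,Y), (12,X), (13,X), (18,X), (22,X), (24,X), (26,Y), (28,X), (31,Y)
ranks: 8->1, 9->2.5, 9->2.5, 10->4, 12->5, 13->6, 18->7, 22->8, 24->9, 26->10, 28->11, 31->12
Step 2: Rank sum for X: R1 = 2.5 + 5 + 6 + 7 + 8 + 9 + 11 = 48.5.
Step 3: U_X = R1 - n1(n1+1)/2 = 48.5 - 7*8/2 = 48.5 - 28 = 20.5.
       U_Y = n1*n2 - U_X = 35 - 20.5 = 14.5.
Step 4: Ties are present, so use the tie-corrected normal approximation (with continuity correction) for the p-value.
Step 5: p-value = 0.684221; compare to alpha = 0.1. fail to reject H0.

U_X = 20.5, p = 0.684221, fail to reject H0 at alpha = 0.1.


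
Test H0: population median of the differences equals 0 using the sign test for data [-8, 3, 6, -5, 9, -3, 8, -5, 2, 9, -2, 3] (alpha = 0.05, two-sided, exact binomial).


Step 1: Discard zero differences. Original n = 12; n_eff = number of nonzero differences = 12.
Nonzero differences (with sign): -8, +3, +6, -5, +9, -3, +8, -5, +2, +9, -2, +3
Step 2: Count signs: positive = 7, negative = 5.
Step 3: Under H0: P(positive) = 0.5, so the number of positives S ~ Bin(12, 0.5).
Step 4: Two-sided exact p-value = sum of Bin(12,0.5) probabilities at or below the observed probability = 0.774414.
Step 5: alpha = 0.05. fail to reject H0.

n_eff = 12, pos = 7, neg = 5, p = 0.774414, fail to reject H0.


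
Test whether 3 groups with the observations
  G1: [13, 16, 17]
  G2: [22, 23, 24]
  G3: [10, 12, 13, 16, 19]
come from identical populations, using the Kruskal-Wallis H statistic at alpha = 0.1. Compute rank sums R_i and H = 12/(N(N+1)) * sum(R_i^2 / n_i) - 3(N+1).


Step 1: Combine all N = 11 observations and assign midranks.
sorted (value, group, rank): (10,G3,1), (12,G3,2), (13,G1,3.5), (13,G3,3.5), (16,G1,5.5), (16,G3,5.5), (17,G1,7), (19,G3,8), (22,G2,9), (23,G2,10), (24,G2,11)
Step 2: Sum ranks within each group.
R_1 = 16 (n_1 = 3)
R_2 = 30 (n_2 = 3)
R_3 = 20 (n_3 = 5)
Step 3: H = 12/(N(N+1)) * sum(R_i^2/n_i) - 3(N+1)
     = 12/(11*12) * (16^2/3 + 30^2/3 + 20^2/5) - 3*12
     = 0.090909 * 465.333 - 36
     = 6.303030.
Step 4: Ties present; correction factor C = 1 - 12/(11^3 - 11) = 0.990909. Corrected H = 6.303030 / 0.990909 = 6.360856.
Step 5: Under H0, H ~ chi^2(2); p-value = 0.041568.
Step 6: alpha = 0.1. reject H0.

H = 6.3609, df = 2, p = 0.041568, reject H0.


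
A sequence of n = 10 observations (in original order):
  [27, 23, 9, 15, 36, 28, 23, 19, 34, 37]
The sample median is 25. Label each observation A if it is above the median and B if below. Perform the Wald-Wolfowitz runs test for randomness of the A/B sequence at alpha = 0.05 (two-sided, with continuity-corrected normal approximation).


Step 1: Compute median = 25; label A = above, B = below.
Labels in order: ABBBAABBAA  (n_A = 5, n_B = 5)
Step 2: Count runs R = 5.
Step 3: Under H0 (random ordering), E[R] = 2*n_A*n_B/(n_A+n_B) + 1 = 2*5*5/10 + 1 = 6.0000.
        Var[R] = 2*n_A*n_B*(2*n_A*n_B - n_A - n_B) / ((n_A+n_B)^2 * (n_A+n_B-1)) = 2000/900 = 2.2222.
        SD[R] = 1.4907.
Step 4: Continuity-corrected z = (R + 0.5 - E[R]) / SD[R] = (5 + 0.5 - 6.0000) / 1.4907 = -0.3354.
Step 5: Two-sided p-value via normal approximation = 2*(1 - Phi(|z|)) = 0.737316.
Step 6: alpha = 0.05. fail to reject H0.

R = 5, z = -0.3354, p = 0.737316, fail to reject H0.


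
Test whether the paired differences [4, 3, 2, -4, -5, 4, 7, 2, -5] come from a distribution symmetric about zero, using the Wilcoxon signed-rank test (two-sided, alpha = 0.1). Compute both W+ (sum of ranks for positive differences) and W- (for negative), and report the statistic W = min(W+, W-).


Step 1: Drop any zero differences (none here) and take |d_i|.
|d| = [4, 3, 2, 4, 5, 4, 7, 2, 5]
Step 2: Midrank |d_i| (ties get averaged ranks).
ranks: |4|->5, |3|->3, |2|->1.5, |4|->5, |5|->7.5, |4|->5, |7|->9, |2|->1.5, |5|->7.5
Step 3: Attach original signs; sum ranks with positive sign and with negative sign.
W+ = 5 + 3 + 1.5 + 5 + 9 + 1.5 = 25
W- = 5 + 7.5 + 7.5 = 20
(Check: W+ + W- = 45 should equal n(n+1)/2 = 45.)
Step 4: Test statistic W = min(W+, W-) = 20.
Step 5: Ties in |d|, so use the tie-corrected normal approximation.
        E[W] = n(n+1)/4 = 9*10/4 = 22.5.
        Tie groups: |d|=2 (t=2), |d|=4 (t=3), |d|=5 (t=2); sum(t^3 - t) = 36.
        Var[W] = n(n+1)(2n+1)/24 - sum(t^3-t)/48 = 1710/24 - 36/48 = 70.5.
        z = (W - E[W]) / sqrt(Var[W]) = (20 - 22.5) / 8.3964 = -0.2977.
        Two-sided p = 2*Phi(z) = 0.765897.
Step 6: alpha = 0.1. fail to reject H0.

W+ = 25, W- = 20, W = min = 20, p = 0.765897, fail to reject H0.


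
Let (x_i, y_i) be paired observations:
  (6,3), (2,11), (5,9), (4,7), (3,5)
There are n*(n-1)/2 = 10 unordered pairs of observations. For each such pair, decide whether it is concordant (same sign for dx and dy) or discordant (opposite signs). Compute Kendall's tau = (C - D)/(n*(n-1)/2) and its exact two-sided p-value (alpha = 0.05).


Step 1: Enumerate the 10 unordered pairs (i,j) with i<j and classify each by sign(x_j-x_i) * sign(y_j-y_i).
  (1,2):dx=-4,dy=+8->D; (1,3):dx=-1,dy=+6->D; (1,4):dx=-2,dy=+4->D; (1,5):dx=-3,dy=+2->D
  (2,3):dx=+3,dy=-2->D; (2,4):dx=+2,dy=-4->D; (2,5):dx=+1,dy=-6->D; (3,4):dx=-1,dy=-2->C
  (3,5):dx=-2,dy=-4->C; (4,5):dx=-1,dy=-2->C
Step 2: C = 3, D = 7, total pairs = 10.
Step 3: tau = (C - D)/(n(n-1)/2) = (3 - 7)/10 = -0.400000.
Step 4: Exact two-sided p-value (enumerate n! = 120 permutations of y under H0): p = 0.483333.
Step 5: alpha = 0.05. fail to reject H0.

tau_b = -0.4000 (C=3, D=7), p = 0.483333, fail to reject H0.


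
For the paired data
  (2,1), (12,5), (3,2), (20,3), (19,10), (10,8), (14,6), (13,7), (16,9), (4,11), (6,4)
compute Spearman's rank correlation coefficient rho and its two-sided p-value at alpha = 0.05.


Step 1: Rank x and y separately (midranks; no ties here).
rank(x): 2->1, 12->6, 3->2, 20->11, 19->10, 10->5, 14->8, 13->7, 16->9, 4->3, 6->4
rank(y): 1->1, 5->5, 2->2, 3->3, 10->10, 8->8, 6->6, 7->7, 9->9, 11->11, 4->4
Step 2: d_i = R_x(i) - R_y(i); compute d_i^2.
  (1-1)^2=0, (6-5)^2=1, (2-2)^2=0, (11-3)^2=64, (10-10)^2=0, (5-8)^2=9, (8-6)^2=4, (7-7)^2=0, (9-9)^2=0, (3-11)^2=64, (4-4)^2=0
sum(d^2) = 142.
Step 3: rho = 1 - 6*142 / (11*(11^2 - 1)) = 1 - 852/1320 = 0.354545.
Step 4: Under H0, t = rho * sqrt((n-2)/(1-rho^2)) = 1.1375 ~ t(9).
Step 5: Two-sided p-value from the t-distribution with 9 df = 0.284693.
Step 6: alpha = 0.05. fail to reject H0.

rho = 0.3545, p = 0.284693, fail to reject H0 at alpha = 0.05.


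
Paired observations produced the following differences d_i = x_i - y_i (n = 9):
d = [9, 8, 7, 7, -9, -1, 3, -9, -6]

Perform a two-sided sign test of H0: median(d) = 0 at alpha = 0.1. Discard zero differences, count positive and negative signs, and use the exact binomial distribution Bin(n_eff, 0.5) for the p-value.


Step 1: Discard zero differences. Original n = 9; n_eff = number of nonzero differences = 9.
Nonzero differences (with sign): +9, +8, +7, +7, -9, -1, +3, -9, -6
Step 2: Count signs: positive = 5, negative = 4.
Step 3: Under H0: P(positive) = 0.5, so the number of positives S ~ Bin(9, 0.5).
Step 4: Two-sided exact p-value = sum of Bin(9,0.5) probabilities at or below the observed probability = 1.000000.
Step 5: alpha = 0.1. fail to reject H0.

n_eff = 9, pos = 5, neg = 4, p = 1.000000, fail to reject H0.


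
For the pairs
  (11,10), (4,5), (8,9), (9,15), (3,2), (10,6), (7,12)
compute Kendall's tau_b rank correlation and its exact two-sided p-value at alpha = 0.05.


Step 1: Enumerate the 21 unordered pairs (i,j) with i<j and classify each by sign(x_j-x_i) * sign(y_j-y_i).
  (1,2):dx=-7,dy=-5->C; (1,3):dx=-3,dy=-1->C; (1,4):dx=-2,dy=+5->D; (1,5):dx=-8,dy=-8->C
  (1,6):dx=-1,dy=-4->C; (1,7):dx=-4,dy=+2->D; (2,3):dx=+4,dy=+4->C; (2,4):dx=+5,dy=+10->C
  (2,5):dx=-1,dy=-3->C; (2,6):dx=+6,dy=+1->C; (2,7):dx=+3,dy=+7->C; (3,4):dx=+1,dy=+6->C
  (3,5):dx=-5,dy=-7->C; (3,6):dx=+2,dy=-3->D; (3,7):dx=-1,dy=+3->D; (4,5):dx=-6,dy=-13->C
  (4,6):dx=+1,dy=-9->D; (4,7):dx=-2,dy=-3->C; (5,6):dx=+7,dy=+4->C; (5,7):dx=+4,dy=+10->C
  (6,7):dx=-3,dy=+6->D
Step 2: C = 15, D = 6, total pairs = 21.
Step 3: tau = (C - D)/(n(n-1)/2) = (15 - 6)/21 = 0.428571.
Step 4: Exact two-sided p-value (enumerate n! = 5040 permutations of y under H0): p = 0.238889.
Step 5: alpha = 0.05. fail to reject H0.

tau_b = 0.4286 (C=15, D=6), p = 0.238889, fail to reject H0.


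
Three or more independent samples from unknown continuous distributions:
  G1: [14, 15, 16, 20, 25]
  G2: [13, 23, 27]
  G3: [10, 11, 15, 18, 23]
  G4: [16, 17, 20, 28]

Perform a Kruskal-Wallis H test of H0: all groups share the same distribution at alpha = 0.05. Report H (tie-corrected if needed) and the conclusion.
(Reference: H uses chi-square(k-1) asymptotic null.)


Step 1: Combine all N = 17 observations and assign midranks.
sorted (value, group, rank): (10,G3,1), (11,G3,2), (13,G2,3), (14,G1,4), (15,G1,5.5), (15,G3,5.5), (16,G1,7.5), (16,G4,7.5), (17,G4,9), (18,G3,10), (20,G1,11.5), (20,G4,11.5), (23,G2,13.5), (23,G3,13.5), (25,G1,15), (27,G2,16), (28,G4,17)
Step 2: Sum ranks within each group.
R_1 = 43.5 (n_1 = 5)
R_2 = 32.5 (n_2 = 3)
R_3 = 32 (n_3 = 5)
R_4 = 45 (n_4 = 4)
Step 3: H = 12/(N(N+1)) * sum(R_i^2/n_i) - 3(N+1)
     = 12/(17*18) * (43.5^2/5 + 32.5^2/3 + 32^2/5 + 45^2/4) - 3*18
     = 0.039216 * 1441.58 - 54
     = 2.532680.
Step 4: Ties present; correction factor C = 1 - 24/(17^3 - 17) = 0.995098. Corrected H = 2.532680 / 0.995098 = 2.545156.
Step 5: Under H0, H ~ chi^2(3); p-value = 0.467186.
Step 6: alpha = 0.05. fail to reject H0.

H = 2.5452, df = 3, p = 0.467186, fail to reject H0.


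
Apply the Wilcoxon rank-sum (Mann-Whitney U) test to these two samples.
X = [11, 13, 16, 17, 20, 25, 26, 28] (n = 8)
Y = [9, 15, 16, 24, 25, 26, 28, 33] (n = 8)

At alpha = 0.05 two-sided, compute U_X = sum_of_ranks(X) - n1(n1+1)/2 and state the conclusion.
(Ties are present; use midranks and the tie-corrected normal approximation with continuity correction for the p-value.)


Step 1: Combine and sort all 16 observations; assign midranks.
sorted (value, group): (9,Y), (11,X), (13,X), (15,Y), (16,X), (16,Y), (17,X), (20,X), (24,Y), (25,X), (25,Y), (26,X), (26,Y), (28,X), (28,Y), (33,Y)
ranks: 9->1, 11->2, 13->3, 15->4, 16->5.5, 16->5.5, 17->7, 20->8, 24->9, 25->10.5, 25->10.5, 26->12.5, 26->12.5, 28->14.5, 28->14.5, 33->16
Step 2: Rank sum for X: R1 = 2 + 3 + 5.5 + 7 + 8 + 10.5 + 12.5 + 14.5 = 63.
Step 3: U_X = R1 - n1(n1+1)/2 = 63 - 8*9/2 = 63 - 36 = 27.
       U_Y = n1*n2 - U_X = 64 - 27 = 37.
Step 4: Ties are present, so use the tie-corrected normal approximation (with continuity correction) for the p-value.
Step 5: p-value = 0.635507; compare to alpha = 0.05. fail to reject H0.

U_X = 27, p = 0.635507, fail to reject H0 at alpha = 0.05.


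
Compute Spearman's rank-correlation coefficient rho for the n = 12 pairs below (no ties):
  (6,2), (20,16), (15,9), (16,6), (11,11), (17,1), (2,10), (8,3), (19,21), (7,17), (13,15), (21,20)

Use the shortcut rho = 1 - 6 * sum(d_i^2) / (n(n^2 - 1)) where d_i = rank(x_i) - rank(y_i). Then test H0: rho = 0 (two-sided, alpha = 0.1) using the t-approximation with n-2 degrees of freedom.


Step 1: Rank x and y separately (midranks; no ties here).
rank(x): 6->2, 20->11, 15->7, 16->8, 11->5, 17->9, 2->1, 8->4, 19->10, 7->3, 13->6, 21->12
rank(y): 2->2, 16->9, 9->5, 6->4, 11->7, 1->1, 10->6, 3->3, 21->12, 17->10, 15->8, 20->11
Step 2: d_i = R_x(i) - R_y(i); compute d_i^2.
  (2-2)^2=0, (11-9)^2=4, (7-5)^2=4, (8-4)^2=16, (5-7)^2=4, (9-1)^2=64, (1-6)^2=25, (4-3)^2=1, (10-12)^2=4, (3-10)^2=49, (6-8)^2=4, (12-11)^2=1
sum(d^2) = 176.
Step 3: rho = 1 - 6*176 / (12*(12^2 - 1)) = 1 - 1056/1716 = 0.384615.
Step 4: Under H0, t = rho * sqrt((n-2)/(1-rho^2)) = 1.3176 ~ t(10).
Step 5: Two-sided p-value from the t-distribution with 10 df = 0.217020.
Step 6: alpha = 0.1. fail to reject H0.

rho = 0.3846, p = 0.217020, fail to reject H0 at alpha = 0.1.


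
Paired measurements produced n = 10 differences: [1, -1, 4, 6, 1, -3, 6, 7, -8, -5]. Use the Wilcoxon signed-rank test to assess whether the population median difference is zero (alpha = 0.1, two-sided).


Step 1: Drop any zero differences (none here) and take |d_i|.
|d| = [1, 1, 4, 6, 1, 3, 6, 7, 8, 5]
Step 2: Midrank |d_i| (ties get averaged ranks).
ranks: |1|->2, |1|->2, |4|->5, |6|->7.5, |1|->2, |3|->4, |6|->7.5, |7|->9, |8|->10, |5|->6
Step 3: Attach original signs; sum ranks with positive sign and with negative sign.
W+ = 2 + 5 + 7.5 + 2 + 7.5 + 9 = 33
W- = 2 + 4 + 10 + 6 = 22
(Check: W+ + W- = 55 should equal n(n+1)/2 = 55.)
Step 4: Test statistic W = min(W+, W-) = 22.
Step 5: Ties in |d|, so use the tie-corrected normal approximation.
        E[W] = n(n+1)/4 = 10*11/4 = 27.5.
        Tie groups: |d|=1 (t=3), |d|=6 (t=2); sum(t^3 - t) = 30.
        Var[W] = n(n+1)(2n+1)/24 - sum(t^3-t)/48 = 2310/24 - 30/48 = 95.625.
        z = (W - E[W]) / sqrt(Var[W]) = (22 - 27.5) / 9.7788 = -0.5624.
        Two-sided p = 2*Phi(z) = 0.573816.
Step 6: alpha = 0.1. fail to reject H0.

W+ = 33, W- = 22, W = min = 22, p = 0.573816, fail to reject H0.


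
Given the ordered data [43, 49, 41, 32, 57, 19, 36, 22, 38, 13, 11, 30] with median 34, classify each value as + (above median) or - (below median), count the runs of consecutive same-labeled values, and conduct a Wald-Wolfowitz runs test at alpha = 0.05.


Step 1: Compute median = 34; label A = above, B = below.
Labels in order: AAABABABABBB  (n_A = 6, n_B = 6)
Step 2: Count runs R = 8.
Step 3: Under H0 (random ordering), E[R] = 2*n_A*n_B/(n_A+n_B) + 1 = 2*6*6/12 + 1 = 7.0000.
        Var[R] = 2*n_A*n_B*(2*n_A*n_B - n_A - n_B) / ((n_A+n_B)^2 * (n_A+n_B-1)) = 4320/1584 = 2.7273.
        SD[R] = 1.6514.
Step 4: Continuity-corrected z = (R - 0.5 - E[R]) / SD[R] = (8 - 0.5 - 7.0000) / 1.6514 = 0.3028.
Step 5: Two-sided p-value via normal approximation = 2*(1 - Phi(|z|)) = 0.762069.
Step 6: alpha = 0.05. fail to reject H0.

R = 8, z = 0.3028, p = 0.762069, fail to reject H0.


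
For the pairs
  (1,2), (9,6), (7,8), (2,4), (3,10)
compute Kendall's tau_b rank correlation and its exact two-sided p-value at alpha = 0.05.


Step 1: Enumerate the 10 unordered pairs (i,j) with i<j and classify each by sign(x_j-x_i) * sign(y_j-y_i).
  (1,2):dx=+8,dy=+4->C; (1,3):dx=+6,dy=+6->C; (1,4):dx=+1,dy=+2->C; (1,5):dx=+2,dy=+8->C
  (2,3):dx=-2,dy=+2->D; (2,4):dx=-7,dy=-2->C; (2,5):dx=-6,dy=+4->D; (3,4):dx=-5,dy=-4->C
  (3,5):dx=-4,dy=+2->D; (4,5):dx=+1,dy=+6->C
Step 2: C = 7, D = 3, total pairs = 10.
Step 3: tau = (C - D)/(n(n-1)/2) = (7 - 3)/10 = 0.400000.
Step 4: Exact two-sided p-value (enumerate n! = 120 permutations of y under H0): p = 0.483333.
Step 5: alpha = 0.05. fail to reject H0.

tau_b = 0.4000 (C=7, D=3), p = 0.483333, fail to reject H0.


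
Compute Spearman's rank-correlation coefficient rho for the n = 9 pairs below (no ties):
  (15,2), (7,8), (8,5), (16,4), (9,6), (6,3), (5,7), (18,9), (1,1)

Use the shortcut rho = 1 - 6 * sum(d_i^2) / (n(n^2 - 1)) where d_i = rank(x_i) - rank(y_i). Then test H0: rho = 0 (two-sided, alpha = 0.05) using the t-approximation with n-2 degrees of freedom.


Step 1: Rank x and y separately (midranks; no ties here).
rank(x): 15->7, 7->4, 8->5, 16->8, 9->6, 6->3, 5->2, 18->9, 1->1
rank(y): 2->2, 8->8, 5->5, 4->4, 6->6, 3->3, 7->7, 9->9, 1->1
Step 2: d_i = R_x(i) - R_y(i); compute d_i^2.
  (7-2)^2=25, (4-8)^2=16, (5-5)^2=0, (8-4)^2=16, (6-6)^2=0, (3-3)^2=0, (2-7)^2=25, (9-9)^2=0, (1-1)^2=0
sum(d^2) = 82.
Step 3: rho = 1 - 6*82 / (9*(9^2 - 1)) = 1 - 492/720 = 0.316667.
Step 4: Under H0, t = rho * sqrt((n-2)/(1-rho^2)) = 0.8833 ~ t(7).
Step 5: Two-sided p-value from the t-distribution with 7 df = 0.406397.
Step 6: alpha = 0.05. fail to reject H0.

rho = 0.3167, p = 0.406397, fail to reject H0 at alpha = 0.05.


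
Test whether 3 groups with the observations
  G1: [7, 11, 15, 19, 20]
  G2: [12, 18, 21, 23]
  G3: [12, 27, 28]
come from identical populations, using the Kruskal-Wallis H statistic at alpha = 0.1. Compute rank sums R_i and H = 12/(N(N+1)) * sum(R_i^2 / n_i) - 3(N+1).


Step 1: Combine all N = 12 observations and assign midranks.
sorted (value, group, rank): (7,G1,1), (11,G1,2), (12,G2,3.5), (12,G3,3.5), (15,G1,5), (18,G2,6), (19,G1,7), (20,G1,8), (21,G2,9), (23,G2,10), (27,G3,11), (28,G3,12)
Step 2: Sum ranks within each group.
R_1 = 23 (n_1 = 5)
R_2 = 28.5 (n_2 = 4)
R_3 = 26.5 (n_3 = 3)
Step 3: H = 12/(N(N+1)) * sum(R_i^2/n_i) - 3(N+1)
     = 12/(12*13) * (23^2/5 + 28.5^2/4 + 26.5^2/3) - 3*13
     = 0.076923 * 542.946 - 39
     = 2.765064.
Step 4: Ties present; correction factor C = 1 - 6/(12^3 - 12) = 0.996503. Corrected H = 2.765064 / 0.996503 = 2.774766.
Step 5: Under H0, H ~ chi^2(2); p-value = 0.249728.
Step 6: alpha = 0.1. fail to reject H0.

H = 2.7748, df = 2, p = 0.249728, fail to reject H0.


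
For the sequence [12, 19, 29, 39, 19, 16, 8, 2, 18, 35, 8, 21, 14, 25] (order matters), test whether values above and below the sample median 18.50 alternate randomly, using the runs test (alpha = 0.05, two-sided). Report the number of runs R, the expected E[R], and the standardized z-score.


Step 1: Compute median = 18.50; label A = above, B = below.
Labels in order: BAAAABBBBABABA  (n_A = 7, n_B = 7)
Step 2: Count runs R = 8.
Step 3: Under H0 (random ordering), E[R] = 2*n_A*n_B/(n_A+n_B) + 1 = 2*7*7/14 + 1 = 8.0000.
        Var[R] = 2*n_A*n_B*(2*n_A*n_B - n_A - n_B) / ((n_A+n_B)^2 * (n_A+n_B-1)) = 8232/2548 = 3.2308.
        SD[R] = 1.7974.
Step 4: R = E[R], so z = 0 with no continuity correction.
Step 5: Two-sided p-value via normal approximation = 2*(1 - Phi(|z|)) = 1.000000.
Step 6: alpha = 0.05. fail to reject H0.

R = 8, z = 0.0000, p = 1.000000, fail to reject H0.


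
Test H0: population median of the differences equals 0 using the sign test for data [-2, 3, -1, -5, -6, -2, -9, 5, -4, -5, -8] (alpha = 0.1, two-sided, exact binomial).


Step 1: Discard zero differences. Original n = 11; n_eff = number of nonzero differences = 11.
Nonzero differences (with sign): -2, +3, -1, -5, -6, -2, -9, +5, -4, -5, -8
Step 2: Count signs: positive = 2, negative = 9.
Step 3: Under H0: P(positive) = 0.5, so the number of positives S ~ Bin(11, 0.5).
Step 4: Two-sided exact p-value = sum of Bin(11,0.5) probabilities at or below the observed probability = 0.065430.
Step 5: alpha = 0.1. reject H0.

n_eff = 11, pos = 2, neg = 9, p = 0.065430, reject H0.


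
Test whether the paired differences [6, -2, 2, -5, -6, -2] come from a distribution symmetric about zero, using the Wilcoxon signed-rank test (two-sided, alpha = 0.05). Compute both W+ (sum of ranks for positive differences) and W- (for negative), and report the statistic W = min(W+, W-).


Step 1: Drop any zero differences (none here) and take |d_i|.
|d| = [6, 2, 2, 5, 6, 2]
Step 2: Midrank |d_i| (ties get averaged ranks).
ranks: |6|->5.5, |2|->2, |2|->2, |5|->4, |6|->5.5, |2|->2
Step 3: Attach original signs; sum ranks with positive sign and with negative sign.
W+ = 5.5 + 2 = 7.5
W- = 2 + 4 + 5.5 + 2 = 13.5
(Check: W+ + W- = 21 should equal n(n+1)/2 = 21.)
Step 4: Test statistic W = min(W+, W-) = 7.5.
Step 5: Ties in |d|, so use the tie-corrected normal approximation.
        E[W] = n(n+1)/4 = 6*7/4 = 10.5.
        Tie groups: |d|=2 (t=3), |d|=6 (t=2); sum(t^3 - t) = 30.
        Var[W] = n(n+1)(2n+1)/24 - sum(t^3-t)/48 = 546/24 - 30/48 = 22.125.
        z = (W - E[W]) / sqrt(Var[W]) = (7.5 - 10.5) / 4.7037 = -0.6378.
        Two-sided p = 2*Phi(z) = 0.523609.
Step 6: alpha = 0.05. fail to reject H0.

W+ = 7.5, W- = 13.5, W = min = 7.5, p = 0.523609, fail to reject H0.


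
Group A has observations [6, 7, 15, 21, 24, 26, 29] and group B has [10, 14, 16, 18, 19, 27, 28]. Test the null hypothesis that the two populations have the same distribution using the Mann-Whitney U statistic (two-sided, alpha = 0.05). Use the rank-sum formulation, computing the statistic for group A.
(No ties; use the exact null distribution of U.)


Step 1: Combine and sort all 14 observations; assign midranks.
sorted (value, group): (6,X), (7,X), (10,Y), (14,Y), (15,X), (16,Y), (18,Y), (19,Y), (21,X), (24,X), (26,X), (27,Y), (28,Y), (29,X)
ranks: 6->1, 7->2, 10->3, 14->4, 15->5, 16->6, 18->7, 19->8, 21->9, 24->10, 26->11, 27->12, 28->13, 29->14
Step 2: Rank sum for X: R1 = 1 + 2 + 5 + 9 + 10 + 11 + 14 = 52.
Step 3: U_X = R1 - n1(n1+1)/2 = 52 - 7*8/2 = 52 - 28 = 24.
       U_Y = n1*n2 - U_X = 49 - 24 = 25.
Step 4: No ties, so the exact null distribution of U (based on enumerating the C(14,7) = 3432 equally likely rank assignments) gives the two-sided p-value.
Step 5: p-value = 1.000000; compare to alpha = 0.05. fail to reject H0.

U_X = 24, p = 1.000000, fail to reject H0 at alpha = 0.05.


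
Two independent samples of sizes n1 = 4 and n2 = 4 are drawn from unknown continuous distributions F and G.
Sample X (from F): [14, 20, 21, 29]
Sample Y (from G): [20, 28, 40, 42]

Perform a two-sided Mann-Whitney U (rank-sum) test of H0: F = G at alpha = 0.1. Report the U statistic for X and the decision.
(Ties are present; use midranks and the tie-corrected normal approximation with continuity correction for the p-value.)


Step 1: Combine and sort all 8 observations; assign midranks.
sorted (value, group): (14,X), (20,X), (20,Y), (21,X), (28,Y), (29,X), (40,Y), (42,Y)
ranks: 14->1, 20->2.5, 20->2.5, 21->4, 28->5, 29->6, 40->7, 42->8
Step 2: Rank sum for X: R1 = 1 + 2.5 + 4 + 6 = 13.5.
Step 3: U_X = R1 - n1(n1+1)/2 = 13.5 - 4*5/2 = 13.5 - 10 = 3.5.
       U_Y = n1*n2 - U_X = 16 - 3.5 = 12.5.
Step 4: Ties are present, so use the tie-corrected normal approximation (with continuity correction) for the p-value.
Step 5: p-value = 0.245383; compare to alpha = 0.1. fail to reject H0.

U_X = 3.5, p = 0.245383, fail to reject H0 at alpha = 0.1.


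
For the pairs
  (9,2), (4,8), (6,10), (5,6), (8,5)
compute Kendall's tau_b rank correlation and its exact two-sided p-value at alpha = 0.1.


Step 1: Enumerate the 10 unordered pairs (i,j) with i<j and classify each by sign(x_j-x_i) * sign(y_j-y_i).
  (1,2):dx=-5,dy=+6->D; (1,3):dx=-3,dy=+8->D; (1,4):dx=-4,dy=+4->D; (1,5):dx=-1,dy=+3->D
  (2,3):dx=+2,dy=+2->C; (2,4):dx=+1,dy=-2->D; (2,5):dx=+4,dy=-3->D; (3,4):dx=-1,dy=-4->C
  (3,5):dx=+2,dy=-5->D; (4,5):dx=+3,dy=-1->D
Step 2: C = 2, D = 8, total pairs = 10.
Step 3: tau = (C - D)/(n(n-1)/2) = (2 - 8)/10 = -0.600000.
Step 4: Exact two-sided p-value (enumerate n! = 120 permutations of y under H0): p = 0.233333.
Step 5: alpha = 0.1. fail to reject H0.

tau_b = -0.6000 (C=2, D=8), p = 0.233333, fail to reject H0.


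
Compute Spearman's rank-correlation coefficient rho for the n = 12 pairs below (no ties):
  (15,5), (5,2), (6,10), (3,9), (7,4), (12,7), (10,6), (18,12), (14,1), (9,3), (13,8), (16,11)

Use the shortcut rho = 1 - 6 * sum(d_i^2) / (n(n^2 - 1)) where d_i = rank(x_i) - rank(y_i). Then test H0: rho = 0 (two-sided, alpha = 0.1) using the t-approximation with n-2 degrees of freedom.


Step 1: Rank x and y separately (midranks; no ties here).
rank(x): 15->10, 5->2, 6->3, 3->1, 7->4, 12->7, 10->6, 18->12, 14->9, 9->5, 13->8, 16->11
rank(y): 5->5, 2->2, 10->10, 9->9, 4->4, 7->7, 6->6, 12->12, 1->1, 3->3, 8->8, 11->11
Step 2: d_i = R_x(i) - R_y(i); compute d_i^2.
  (10-5)^2=25, (2-2)^2=0, (3-10)^2=49, (1-9)^2=64, (4-4)^2=0, (7-7)^2=0, (6-6)^2=0, (12-12)^2=0, (9-1)^2=64, (5-3)^2=4, (8-8)^2=0, (11-11)^2=0
sum(d^2) = 206.
Step 3: rho = 1 - 6*206 / (12*(12^2 - 1)) = 1 - 1236/1716 = 0.279720.
Step 4: Under H0, t = rho * sqrt((n-2)/(1-rho^2)) = 0.9213 ~ t(10).
Step 5: Two-sided p-value from the t-distribution with 10 df = 0.378569.
Step 6: alpha = 0.1. fail to reject H0.

rho = 0.2797, p = 0.378569, fail to reject H0 at alpha = 0.1.
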